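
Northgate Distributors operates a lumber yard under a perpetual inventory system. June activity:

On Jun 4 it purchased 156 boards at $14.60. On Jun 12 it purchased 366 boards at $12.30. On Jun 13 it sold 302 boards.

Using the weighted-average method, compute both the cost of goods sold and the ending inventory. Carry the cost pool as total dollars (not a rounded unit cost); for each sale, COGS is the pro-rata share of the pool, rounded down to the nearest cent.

COGS = $3,922.18; ending inventory = $2,857.22

After Jun 4: 156 on hand, pool $2,277.60 (≈ $14.6000 each)
After Jun 12: 522 on hand, pool $6,779.40 (≈ $12.9874 each)
Jun 13, sell 302: 302/522 × $6,779.40 → $3,922.18
Ending inventory (cost pool remaining) = $2,857.22
Check: goods available $6,779.40 = COGS $3,922.18 + ending $2,857.22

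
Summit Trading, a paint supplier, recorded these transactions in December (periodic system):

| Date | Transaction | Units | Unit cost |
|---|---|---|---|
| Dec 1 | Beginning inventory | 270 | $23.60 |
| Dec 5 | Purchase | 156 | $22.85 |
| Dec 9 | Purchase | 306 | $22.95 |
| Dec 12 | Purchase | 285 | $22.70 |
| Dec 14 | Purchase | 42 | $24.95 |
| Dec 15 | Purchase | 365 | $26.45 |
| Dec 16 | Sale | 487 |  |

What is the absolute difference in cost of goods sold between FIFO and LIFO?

$1,181.60

FIFO COGS: 270 @ $23.60 + 156 @ $22.85 + 61 @ $22.95 = $11,336.55
LIFO COGS: 365 @ $26.45 + 42 @ $24.95 + 80 @ $22.70 = $12,518.15
Difference = |$11,336.55 − $12,518.15| = $1,181.60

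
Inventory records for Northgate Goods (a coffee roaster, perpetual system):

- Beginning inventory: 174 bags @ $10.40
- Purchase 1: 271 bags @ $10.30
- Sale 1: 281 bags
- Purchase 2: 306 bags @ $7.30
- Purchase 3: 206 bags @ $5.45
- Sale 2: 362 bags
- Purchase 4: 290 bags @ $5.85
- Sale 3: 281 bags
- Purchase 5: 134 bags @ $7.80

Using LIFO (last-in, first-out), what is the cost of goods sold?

Sale 1 (281) [LIFO — newest first]: 271 @ $10.30 + 10 @ $10.40 = $2,895.30
Sale 2 (362) [LIFO — newest first]: 206 @ $5.45 + 156 @ $7.30 = $2,261.50
Sale 3 (281) [LIFO — newest first]: 281 @ $5.85 = $1,643.85
Total COGS = $2,895.30 + $2,261.50 + $1,643.85 = $6,800.65
Ending inventory: 164 @ $10.40 + 150 @ $7.30 + 9 @ $5.85 + 134 @ $7.80 = $3,898.45

COGS = $6,800.65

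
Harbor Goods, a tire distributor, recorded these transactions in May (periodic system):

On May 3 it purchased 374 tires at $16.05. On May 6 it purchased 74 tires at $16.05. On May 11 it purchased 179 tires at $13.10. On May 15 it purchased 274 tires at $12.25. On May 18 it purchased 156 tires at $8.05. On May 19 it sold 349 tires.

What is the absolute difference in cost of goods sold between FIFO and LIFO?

FIFO COGS: 349 @ $16.05 = $5,601.45
LIFO COGS: 156 @ $8.05 + 193 @ $12.25 = $3,620.05
Difference = |$5,601.45 − $3,620.05| = $1,981.40

$1,981.40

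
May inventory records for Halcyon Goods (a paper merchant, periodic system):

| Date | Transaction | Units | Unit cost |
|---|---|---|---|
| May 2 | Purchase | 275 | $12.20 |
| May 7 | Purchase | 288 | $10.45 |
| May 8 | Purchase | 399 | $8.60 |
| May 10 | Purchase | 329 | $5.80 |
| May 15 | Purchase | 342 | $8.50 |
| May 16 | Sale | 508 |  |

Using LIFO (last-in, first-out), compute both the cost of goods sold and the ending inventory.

COGS = $3,869.80; ending inventory = $10,741.40

May 16, 508 sold [LIFO — newest first]: 342 @ $8.50 + 166 @ $5.80 = $3,869.80
Ending inventory: 275 @ $12.20 + 288 @ $10.45 + 399 @ $8.60 + 163 @ $5.80 = $10,741.40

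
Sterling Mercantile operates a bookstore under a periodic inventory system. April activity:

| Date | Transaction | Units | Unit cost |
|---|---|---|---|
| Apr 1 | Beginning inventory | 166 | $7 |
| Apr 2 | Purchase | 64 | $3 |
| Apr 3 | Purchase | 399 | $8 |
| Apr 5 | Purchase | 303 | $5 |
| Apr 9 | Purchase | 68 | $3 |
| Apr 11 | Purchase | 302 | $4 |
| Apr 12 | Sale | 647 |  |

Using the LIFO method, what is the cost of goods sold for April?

COGS = $2,797

Apr 12, 647 sold [LIFO — newest first]: 302 @ $4 + 68 @ $3 + 277 @ $5 = $2,797
Ending inventory: 166 @ $7 + 64 @ $3 + 399 @ $8 + 26 @ $5 = $4,676
Check: goods available $7,473 = COGS $2,797 + ending $4,676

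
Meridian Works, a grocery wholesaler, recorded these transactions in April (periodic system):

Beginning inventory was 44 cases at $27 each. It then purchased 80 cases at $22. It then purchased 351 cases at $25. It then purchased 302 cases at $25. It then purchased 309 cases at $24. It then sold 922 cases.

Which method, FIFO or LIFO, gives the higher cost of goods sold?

FIFO

FIFO COGS: 44 @ $27 + 80 @ $22 + 351 @ $25 + 302 @ $25 + 145 @ $24 = $22,753
LIFO COGS: 309 @ $24 + 302 @ $25 + 311 @ $25 = $22,741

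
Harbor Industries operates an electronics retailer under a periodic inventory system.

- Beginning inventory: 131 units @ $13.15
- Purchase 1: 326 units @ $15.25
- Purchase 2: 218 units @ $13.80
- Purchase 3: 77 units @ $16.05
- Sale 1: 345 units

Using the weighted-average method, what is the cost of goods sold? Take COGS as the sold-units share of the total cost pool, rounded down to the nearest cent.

COGS = $5,018.28

Sale 1, sell 345: 345/752 × $10,938.40 → $5,018.28
Ending inventory (cost pool remaining) = $5,920.12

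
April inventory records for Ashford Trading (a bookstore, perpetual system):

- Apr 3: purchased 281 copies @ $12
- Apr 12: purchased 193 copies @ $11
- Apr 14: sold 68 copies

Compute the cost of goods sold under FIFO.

COGS = $816

Apr 14, 68 sold [FIFO — oldest first]: 68 @ $12 = $816
Ending inventory: 213 @ $12 + 193 @ $11 = $4,679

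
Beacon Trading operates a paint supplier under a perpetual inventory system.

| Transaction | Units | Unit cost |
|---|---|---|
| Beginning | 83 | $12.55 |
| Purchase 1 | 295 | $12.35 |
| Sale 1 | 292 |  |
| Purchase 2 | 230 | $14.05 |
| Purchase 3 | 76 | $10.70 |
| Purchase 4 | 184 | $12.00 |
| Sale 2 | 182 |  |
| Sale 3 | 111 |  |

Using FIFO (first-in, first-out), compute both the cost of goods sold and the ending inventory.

COGS = $7,593.25; ending inventory = $3,344.35

Sale 1 (292) [FIFO — oldest first]: 83 @ $12.55 + 209 @ $12.35 = $3,622.80
Sale 2 (182) [FIFO — oldest first]: 86 @ $12.35 + 96 @ $14.05 = $2,410.90
Sale 3 (111) [FIFO — oldest first]: 111 @ $14.05 = $1,559.55
Total COGS = $3,622.80 + $2,410.90 + $1,559.55 = $7,593.25
Ending inventory: 23 @ $14.05 + 76 @ $10.70 + 184 @ $12.00 = $3,344.35
Check: goods available $10,937.60 = COGS $7,593.25 + ending $3,344.35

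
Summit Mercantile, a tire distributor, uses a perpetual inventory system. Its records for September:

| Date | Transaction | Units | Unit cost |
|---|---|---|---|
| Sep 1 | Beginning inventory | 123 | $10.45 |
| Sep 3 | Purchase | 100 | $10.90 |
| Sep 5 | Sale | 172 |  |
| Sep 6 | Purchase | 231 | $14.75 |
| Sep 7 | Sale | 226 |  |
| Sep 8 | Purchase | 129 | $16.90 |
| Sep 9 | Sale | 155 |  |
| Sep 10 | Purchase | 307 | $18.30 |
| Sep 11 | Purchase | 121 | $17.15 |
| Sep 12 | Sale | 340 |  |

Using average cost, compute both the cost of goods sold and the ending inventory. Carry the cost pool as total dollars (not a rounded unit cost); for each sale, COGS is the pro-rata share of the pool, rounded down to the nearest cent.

COGS = $13,549.98; ending inventory = $2,105.97

After Sep 1: 123 on hand, pool $1,285.35 (≈ $10.4500 each)
After Sep 3: 223 on hand, pool $2,375.35 (≈ $10.6518 each)
Sep 5, sell 172: 172/223 × $2,375.35 → $1,832.10
After Sep 6: 282 on hand, pool $3,950.50 (≈ $14.0089 each)
Sep 7, sell 226: 226/282 × $3,950.50 → $3,166.00
After Sep 8: 185 on hand, pool $2,964.60 (≈ $16.0249 each)
Sep 9, sell 155: 155/185 × $2,964.60 → $2,483.85
After Sep 10: 337 on hand, pool $6,098.85 (≈ $18.0975 each)
After Sep 11: 458 on hand, pool $8,174.00 (≈ $17.8472 each)
Sep 12, sell 340: 340/458 × $8,174.00 → $6,068.03
Total COGS = $1,832.10 + $3,166.00 + $2,483.85 + $6,068.03 = $13,549.98
Ending inventory (cost pool remaining) = $2,105.97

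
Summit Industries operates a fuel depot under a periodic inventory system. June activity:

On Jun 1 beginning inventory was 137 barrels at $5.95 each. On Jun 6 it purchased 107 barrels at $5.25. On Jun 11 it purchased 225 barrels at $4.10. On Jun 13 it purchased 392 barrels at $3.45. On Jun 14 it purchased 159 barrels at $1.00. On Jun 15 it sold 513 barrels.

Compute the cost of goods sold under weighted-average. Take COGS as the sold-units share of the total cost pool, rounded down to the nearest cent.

COGS = $1,916.60

Jun 15, sell 513: 513/1020 × $3,810.80 → $1,916.60
Ending inventory (cost pool remaining) = $1,894.20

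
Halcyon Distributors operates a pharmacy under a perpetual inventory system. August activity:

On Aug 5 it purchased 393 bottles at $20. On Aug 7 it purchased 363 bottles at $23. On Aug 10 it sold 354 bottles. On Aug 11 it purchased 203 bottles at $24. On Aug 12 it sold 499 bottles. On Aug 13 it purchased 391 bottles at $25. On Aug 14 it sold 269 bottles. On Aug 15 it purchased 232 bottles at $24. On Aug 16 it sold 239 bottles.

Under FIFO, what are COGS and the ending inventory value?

COGS = $31,120; ending inventory = $5,304

Aug 10, 354 sold [FIFO — oldest first]: 354 @ $20 = $7,080
Aug 12, 499 sold [FIFO — oldest first]: 39 @ $20 + 363 @ $23 + 97 @ $24 = $11,457
Aug 14, 269 sold [FIFO — oldest first]: 106 @ $24 + 163 @ $25 = $6,619
Aug 16, 239 sold [FIFO — oldest first]: 228 @ $25 + 11 @ $24 = $5,964
Total COGS = $7,080 + $11,457 + $6,619 + $5,964 = $31,120
Ending inventory: 221 @ $24 = $5,304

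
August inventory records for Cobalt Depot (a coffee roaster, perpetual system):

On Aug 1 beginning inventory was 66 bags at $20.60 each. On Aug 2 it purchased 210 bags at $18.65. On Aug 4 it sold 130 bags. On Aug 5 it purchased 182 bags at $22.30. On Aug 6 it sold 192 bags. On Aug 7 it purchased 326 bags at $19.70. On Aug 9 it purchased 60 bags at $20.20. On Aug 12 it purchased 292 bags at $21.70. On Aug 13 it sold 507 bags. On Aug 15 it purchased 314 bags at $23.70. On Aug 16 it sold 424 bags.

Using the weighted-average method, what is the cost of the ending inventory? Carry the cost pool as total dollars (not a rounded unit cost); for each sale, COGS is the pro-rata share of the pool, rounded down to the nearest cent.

Ending inventory = $4,372.06

After Aug 1: 66 on hand, pool $1,359.60 (≈ $20.6000 each)
After Aug 2: 276 on hand, pool $5,276.10 (≈ $19.1163 each)
Aug 4, sell 130: 130/276 × $5,276.10 → $2,485.11
After Aug 5: 328 on hand, pool $6,849.59 (≈ $20.8829 each)
Aug 6, sell 192: 192/328 × $6,849.59 → $4,009.51
After Aug 7: 462 on hand, pool $9,262.28 (≈ $20.0482 each)
After Aug 9: 522 on hand, pool $10,474.28 (≈ $20.0657 each)
After Aug 12: 814 on hand, pool $16,810.68 (≈ $20.6519 each)
Aug 13, sell 507: 507/814 × $16,810.68 → $10,470.53
After Aug 15: 621 on hand, pool $13,781.95 (≈ $22.1932 each)
Aug 16, sell 424: 424/621 × $13,781.95 → $9,409.89
Total COGS = $2,485.11 + $4,009.51 + $10,470.53 + $9,409.89 = $26,375.04
Ending inventory (cost pool remaining) = $4,372.06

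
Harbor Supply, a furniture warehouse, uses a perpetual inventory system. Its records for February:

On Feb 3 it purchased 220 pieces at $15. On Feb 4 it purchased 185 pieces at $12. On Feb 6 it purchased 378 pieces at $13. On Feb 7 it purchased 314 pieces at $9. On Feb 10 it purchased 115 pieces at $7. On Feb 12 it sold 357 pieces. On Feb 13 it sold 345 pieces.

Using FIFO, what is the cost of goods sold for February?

COGS = $9,381

Feb 12, 357 sold [FIFO — oldest first]: 220 @ $15 + 137 @ $12 = $4,944
Feb 13, 345 sold [FIFO — oldest first]: 48 @ $12 + 297 @ $13 = $4,437
Total COGS = $4,944 + $4,437 = $9,381
Ending inventory: 81 @ $13 + 314 @ $9 + 115 @ $7 = $4,684
Check: goods available $14,065 = COGS $9,381 + ending $4,684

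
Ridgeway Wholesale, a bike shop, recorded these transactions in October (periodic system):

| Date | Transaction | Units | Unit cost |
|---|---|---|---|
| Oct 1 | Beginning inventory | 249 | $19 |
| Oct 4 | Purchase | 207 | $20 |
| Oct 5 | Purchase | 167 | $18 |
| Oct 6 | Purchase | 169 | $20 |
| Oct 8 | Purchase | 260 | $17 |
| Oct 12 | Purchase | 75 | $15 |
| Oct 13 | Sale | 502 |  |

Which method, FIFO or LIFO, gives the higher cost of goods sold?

FIFO

FIFO COGS: 249 @ $19 + 207 @ $20 + 46 @ $18 = $9,699
LIFO COGS: 75 @ $15 + 260 @ $17 + 167 @ $20 = $8,885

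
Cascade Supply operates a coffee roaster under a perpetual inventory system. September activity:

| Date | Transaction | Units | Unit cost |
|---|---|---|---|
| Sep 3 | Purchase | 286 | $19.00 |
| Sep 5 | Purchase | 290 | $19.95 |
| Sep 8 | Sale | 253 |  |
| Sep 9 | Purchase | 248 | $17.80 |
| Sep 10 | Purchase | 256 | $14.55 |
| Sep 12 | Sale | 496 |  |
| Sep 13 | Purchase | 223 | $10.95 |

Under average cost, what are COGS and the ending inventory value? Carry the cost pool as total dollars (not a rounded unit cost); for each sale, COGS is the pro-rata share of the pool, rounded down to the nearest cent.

After Sep 3: 286 on hand, pool $5,434.00 (≈ $19.0000 each)
After Sep 5: 576 on hand, pool $11,219.50 (≈ $19.4783 each)
Sep 8, sell 253: 253/576 × $11,219.50 → $4,928.00
After Sep 9: 571 on hand, pool $10,705.90 (≈ $18.7494 each)
After Sep 10: 827 on hand, pool $14,430.70 (≈ $17.4495 each)
Sep 12, sell 496: 496/827 × $14,430.70 → $8,654.93
After Sep 13: 554 on hand, pool $8,217.62 (≈ $14.8332 each)
Total COGS = $4,928.00 + $8,654.93 = $13,582.93
Ending inventory (cost pool remaining) = $8,217.62

COGS = $13,582.93; ending inventory = $8,217.62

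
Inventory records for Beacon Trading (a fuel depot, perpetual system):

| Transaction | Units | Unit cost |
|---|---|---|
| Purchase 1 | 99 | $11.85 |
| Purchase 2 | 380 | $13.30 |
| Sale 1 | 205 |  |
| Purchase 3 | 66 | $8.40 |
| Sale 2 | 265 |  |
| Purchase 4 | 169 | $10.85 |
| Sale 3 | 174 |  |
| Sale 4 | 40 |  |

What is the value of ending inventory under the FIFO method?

Sale 1 (205) [FIFO — oldest first]: 99 @ $11.85 + 106 @ $13.30 = $2,582.95
Sale 2 (265) [FIFO — oldest first]: 265 @ $13.30 = $3,524.50
Sale 3 (174) [FIFO — oldest first]: 9 @ $13.30 + 66 @ $8.40 + 99 @ $10.85 = $1,748.25
Sale 4 (40) [FIFO — oldest first]: 40 @ $10.85 = $434.00
Total COGS = $2,582.95 + $3,524.50 + $1,748.25 + $434.00 = $8,289.70
Ending inventory: 30 @ $10.85 = $325.50

Ending inventory = $325.50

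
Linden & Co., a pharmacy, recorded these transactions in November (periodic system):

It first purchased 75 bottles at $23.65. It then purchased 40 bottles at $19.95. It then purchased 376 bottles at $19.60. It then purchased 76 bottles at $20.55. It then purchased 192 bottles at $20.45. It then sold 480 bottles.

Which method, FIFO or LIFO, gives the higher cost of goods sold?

FIFO COGS: 75 @ $23.65 + 40 @ $19.95 + 365 @ $19.60 = $9,725.75
LIFO COGS: 192 @ $20.45 + 76 @ $20.55 + 212 @ $19.60 = $9,643.40

FIFO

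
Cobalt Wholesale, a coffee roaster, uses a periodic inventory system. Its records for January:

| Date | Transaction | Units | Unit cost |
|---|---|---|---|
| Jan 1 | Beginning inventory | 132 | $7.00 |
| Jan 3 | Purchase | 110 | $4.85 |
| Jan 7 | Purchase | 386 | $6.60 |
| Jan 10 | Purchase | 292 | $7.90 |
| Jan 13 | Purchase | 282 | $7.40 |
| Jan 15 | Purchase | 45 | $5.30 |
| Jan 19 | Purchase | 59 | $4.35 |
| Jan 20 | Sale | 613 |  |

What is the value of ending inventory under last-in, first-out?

Ending inventory = $4,518.60

Jan 20, 613 sold [LIFO — newest first]: 59 @ $4.35 + 45 @ $5.30 + 282 @ $7.40 + 227 @ $7.90 = $4,375.25
Ending inventory: 132 @ $7.00 + 110 @ $4.85 + 386 @ $6.60 + 65 @ $7.90 = $4,518.60
Check: goods available $8,893.85 = COGS $4,375.25 + ending $4,518.60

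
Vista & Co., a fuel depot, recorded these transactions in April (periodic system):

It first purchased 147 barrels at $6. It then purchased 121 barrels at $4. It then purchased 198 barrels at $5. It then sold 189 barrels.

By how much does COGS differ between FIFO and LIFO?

FIFO COGS: 147 @ $6 + 42 @ $4 = $1,050
LIFO COGS: 189 @ $5 = $945
Difference = |$1,050 − $945| = $105

$105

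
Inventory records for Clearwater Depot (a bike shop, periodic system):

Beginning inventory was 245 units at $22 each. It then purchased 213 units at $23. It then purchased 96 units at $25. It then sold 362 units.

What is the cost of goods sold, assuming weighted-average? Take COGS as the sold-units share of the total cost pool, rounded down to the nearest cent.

Sale 1, sell 362: 362/554 × $12,689.00 → $8,291.36
Ending inventory (cost pool remaining) = $4,397.64

COGS = $8,291.36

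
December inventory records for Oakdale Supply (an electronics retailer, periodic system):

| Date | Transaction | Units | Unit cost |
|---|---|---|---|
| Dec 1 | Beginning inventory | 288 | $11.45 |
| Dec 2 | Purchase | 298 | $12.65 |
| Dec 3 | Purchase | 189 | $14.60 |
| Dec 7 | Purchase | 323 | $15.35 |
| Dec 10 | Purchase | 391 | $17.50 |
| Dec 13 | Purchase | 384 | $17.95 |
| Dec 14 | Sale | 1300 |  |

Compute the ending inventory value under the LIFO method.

Ending inventory = $6,902.85

Dec 14, 1300 sold [LIFO — newest first]: 384 @ $17.95 + 391 @ $17.50 + 323 @ $15.35 + 189 @ $14.60 + 13 @ $12.65 = $21,617.20
Ending inventory: 288 @ $11.45 + 285 @ $12.65 = $6,902.85
Check: goods available $28,520.05 = COGS $21,617.20 + ending $6,902.85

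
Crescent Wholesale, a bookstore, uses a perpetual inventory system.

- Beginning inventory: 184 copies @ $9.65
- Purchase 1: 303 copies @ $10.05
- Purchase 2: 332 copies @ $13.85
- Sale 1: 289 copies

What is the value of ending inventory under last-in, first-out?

Ending inventory = $5,416.30

Sale 1 (289) [LIFO — newest first]: 289 @ $13.85 = $4,002.65
Ending inventory: 184 @ $9.65 + 303 @ $10.05 + 43 @ $13.85 = $5,416.30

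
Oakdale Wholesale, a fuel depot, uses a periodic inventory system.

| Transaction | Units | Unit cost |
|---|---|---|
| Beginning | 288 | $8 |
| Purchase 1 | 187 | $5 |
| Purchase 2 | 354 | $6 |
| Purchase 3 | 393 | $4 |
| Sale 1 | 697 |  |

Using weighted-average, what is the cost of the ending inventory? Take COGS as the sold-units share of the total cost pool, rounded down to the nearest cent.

Sale 1, sell 697: 697/1222 × $6,935.00 → $3,955.56
Ending inventory (cost pool remaining) = $2,979.44

Ending inventory = $2,979.44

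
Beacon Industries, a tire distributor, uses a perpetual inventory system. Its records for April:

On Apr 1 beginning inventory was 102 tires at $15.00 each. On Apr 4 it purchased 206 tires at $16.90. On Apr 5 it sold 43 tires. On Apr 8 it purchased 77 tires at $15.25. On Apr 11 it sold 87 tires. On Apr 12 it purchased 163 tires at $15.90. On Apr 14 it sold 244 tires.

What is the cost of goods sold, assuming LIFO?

Apr 5, 43 sold [LIFO — newest first]: 43 @ $16.90 = $726.70
Apr 11, 87 sold [LIFO — newest first]: 77 @ $15.25 + 10 @ $16.90 = $1,343.25
Apr 14, 244 sold [LIFO — newest first]: 163 @ $15.90 + 81 @ $16.90 = $3,960.60
Total COGS = $726.70 + $1,343.25 + $3,960.60 = $6,030.55
Ending inventory: 102 @ $15.00 + 72 @ $16.90 = $2,746.80

COGS = $6,030.55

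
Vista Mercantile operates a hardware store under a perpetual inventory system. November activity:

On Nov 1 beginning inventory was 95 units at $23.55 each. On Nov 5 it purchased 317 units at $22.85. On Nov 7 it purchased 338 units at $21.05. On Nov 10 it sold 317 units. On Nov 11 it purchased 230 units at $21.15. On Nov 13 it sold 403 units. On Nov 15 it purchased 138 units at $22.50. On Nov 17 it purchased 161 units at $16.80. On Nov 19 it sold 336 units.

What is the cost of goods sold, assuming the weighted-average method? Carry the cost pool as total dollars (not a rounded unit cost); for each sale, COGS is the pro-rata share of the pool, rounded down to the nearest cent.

COGS = $22,692.30

After Nov 1: 95 on hand, pool $2,237.25 (≈ $23.5500 each)
After Nov 5: 412 on hand, pool $9,480.70 (≈ $23.0114 each)
After Nov 7: 750 on hand, pool $16,595.60 (≈ $22.1275 each)
Nov 10, sell 317: 317/750 × $16,595.60 → $7,014.40
After Nov 11: 663 on hand, pool $14,445.70 (≈ $21.7884 each)
Nov 13, sell 403: 403/663 × $14,445.70 → $8,780.71
After Nov 15: 398 on hand, pool $8,769.99 (≈ $22.0352 each)
After Nov 17: 559 on hand, pool $11,474.79 (≈ $20.5274 each)
Nov 19, sell 336: 336/559 × $11,474.79 → $6,897.19
Total COGS = $7,014.40 + $8,780.71 + $6,897.19 = $22,692.30
Ending inventory (cost pool remaining) = $4,577.60
Check: goods available $27,269.90 = COGS $22,692.30 + ending $4,577.60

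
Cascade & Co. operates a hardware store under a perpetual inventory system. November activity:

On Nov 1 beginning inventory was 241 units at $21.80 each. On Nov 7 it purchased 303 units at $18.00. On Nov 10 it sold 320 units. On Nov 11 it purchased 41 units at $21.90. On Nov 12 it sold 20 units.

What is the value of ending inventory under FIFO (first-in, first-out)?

Nov 10, 320 sold [FIFO — oldest first]: 241 @ $21.80 + 79 @ $18.00 = $6,675.80
Nov 12, 20 sold [FIFO — oldest first]: 20 @ $18.00 = $360.00
Total COGS = $6,675.80 + $360.00 = $7,035.80
Ending inventory: 204 @ $18.00 + 41 @ $21.90 = $4,569.90
Check: goods available $11,605.70 = COGS $7,035.80 + ending $4,569.90

Ending inventory = $4,569.90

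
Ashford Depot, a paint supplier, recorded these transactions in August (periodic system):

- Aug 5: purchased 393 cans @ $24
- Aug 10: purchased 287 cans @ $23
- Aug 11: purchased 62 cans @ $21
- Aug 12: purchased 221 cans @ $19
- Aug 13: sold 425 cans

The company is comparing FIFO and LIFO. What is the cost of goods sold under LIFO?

COGS = $8,767

FIFO COGS: 393 @ $24 + 32 @ $23 = $10,168
LIFO COGS: 221 @ $19 + 62 @ $21 + 142 @ $23 = $8,767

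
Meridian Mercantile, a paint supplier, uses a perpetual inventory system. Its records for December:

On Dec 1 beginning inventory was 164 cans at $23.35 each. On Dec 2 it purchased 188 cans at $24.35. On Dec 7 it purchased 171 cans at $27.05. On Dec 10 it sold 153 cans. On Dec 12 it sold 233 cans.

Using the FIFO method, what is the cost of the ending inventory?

Ending inventory = $3,705.85

Dec 10, 153 sold [FIFO — oldest first]: 153 @ $23.35 = $3,572.55
Dec 12, 233 sold [FIFO — oldest first]: 11 @ $23.35 + 188 @ $24.35 + 34 @ $27.05 = $5,754.35
Total COGS = $3,572.55 + $5,754.35 = $9,326.90
Ending inventory: 137 @ $27.05 = $3,705.85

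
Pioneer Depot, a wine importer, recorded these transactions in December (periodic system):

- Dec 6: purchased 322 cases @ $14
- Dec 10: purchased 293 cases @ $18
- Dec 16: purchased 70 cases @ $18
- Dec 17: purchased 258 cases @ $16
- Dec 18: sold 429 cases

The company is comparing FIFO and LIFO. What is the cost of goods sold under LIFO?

COGS = $7,206

FIFO COGS: 322 @ $14 + 107 @ $18 = $6,434
LIFO COGS: 258 @ $16 + 70 @ $18 + 101 @ $18 = $7,206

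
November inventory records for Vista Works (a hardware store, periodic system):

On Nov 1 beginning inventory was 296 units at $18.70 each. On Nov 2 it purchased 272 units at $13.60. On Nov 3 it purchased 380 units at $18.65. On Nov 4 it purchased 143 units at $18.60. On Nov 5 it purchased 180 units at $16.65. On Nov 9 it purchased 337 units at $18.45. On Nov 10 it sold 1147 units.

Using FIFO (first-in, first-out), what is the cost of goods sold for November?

COGS = $19,913.60

Nov 10, 1147 sold [FIFO — oldest first]: 296 @ $18.70 + 272 @ $13.60 + 380 @ $18.65 + 143 @ $18.60 + 56 @ $16.65 = $19,913.60
Ending inventory: 124 @ $16.65 + 337 @ $18.45 = $8,282.25
Check: goods available $28,195.85 = COGS $19,913.60 + ending $8,282.25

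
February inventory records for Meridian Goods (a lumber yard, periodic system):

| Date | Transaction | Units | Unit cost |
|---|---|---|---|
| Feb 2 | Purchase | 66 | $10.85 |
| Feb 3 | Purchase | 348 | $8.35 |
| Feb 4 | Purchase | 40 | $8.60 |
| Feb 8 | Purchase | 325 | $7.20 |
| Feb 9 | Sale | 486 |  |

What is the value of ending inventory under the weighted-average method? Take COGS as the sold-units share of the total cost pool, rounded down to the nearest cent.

Feb 9, sell 486: 486/779 × $6,305.90 → $3,934.10
Ending inventory (cost pool remaining) = $2,371.80
Check: goods available $6,305.90 = COGS $3,934.10 + ending $2,371.80

Ending inventory = $2,371.80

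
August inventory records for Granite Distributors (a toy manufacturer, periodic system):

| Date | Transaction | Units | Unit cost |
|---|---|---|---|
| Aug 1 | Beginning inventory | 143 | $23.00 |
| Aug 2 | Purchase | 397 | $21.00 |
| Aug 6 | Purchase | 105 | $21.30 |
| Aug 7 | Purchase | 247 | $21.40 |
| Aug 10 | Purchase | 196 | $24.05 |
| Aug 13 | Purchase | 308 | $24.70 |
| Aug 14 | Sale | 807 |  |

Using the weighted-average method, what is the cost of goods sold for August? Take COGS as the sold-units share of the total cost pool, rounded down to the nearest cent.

Aug 14, sell 807: 807/1396 × $31,469.70 → $18,192.01
Ending inventory (cost pool remaining) = $13,277.69

COGS = $18,192.01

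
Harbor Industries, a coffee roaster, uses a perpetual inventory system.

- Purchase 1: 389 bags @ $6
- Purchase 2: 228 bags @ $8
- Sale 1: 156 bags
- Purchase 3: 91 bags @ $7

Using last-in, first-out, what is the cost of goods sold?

COGS = $1,248

Sale 1 (156) [LIFO — newest first]: 156 @ $8 = $1,248
Ending inventory: 389 @ $6 + 72 @ $8 + 91 @ $7 = $3,547
Check: goods available $4,795 = COGS $1,248 + ending $3,547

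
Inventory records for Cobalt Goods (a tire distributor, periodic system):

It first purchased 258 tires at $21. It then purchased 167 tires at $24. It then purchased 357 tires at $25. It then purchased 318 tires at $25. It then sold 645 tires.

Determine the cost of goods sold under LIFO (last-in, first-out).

Sale 1 (645) [LIFO — newest first]: 318 @ $25 + 327 @ $25 = $16,125
Ending inventory: 258 @ $21 + 167 @ $24 + 30 @ $25 = $10,176
Check: goods available $26,301 = COGS $16,125 + ending $10,176

COGS = $16,125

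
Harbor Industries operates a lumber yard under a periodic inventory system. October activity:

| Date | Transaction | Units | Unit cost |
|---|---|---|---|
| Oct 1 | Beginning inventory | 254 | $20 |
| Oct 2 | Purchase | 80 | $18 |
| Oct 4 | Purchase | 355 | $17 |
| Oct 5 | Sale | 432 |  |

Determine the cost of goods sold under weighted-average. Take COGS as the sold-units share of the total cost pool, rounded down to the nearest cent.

Oct 5, sell 432: 432/689 × $12,555.00 → $7,871.93
Ending inventory (cost pool remaining) = $4,683.07

COGS = $7,871.93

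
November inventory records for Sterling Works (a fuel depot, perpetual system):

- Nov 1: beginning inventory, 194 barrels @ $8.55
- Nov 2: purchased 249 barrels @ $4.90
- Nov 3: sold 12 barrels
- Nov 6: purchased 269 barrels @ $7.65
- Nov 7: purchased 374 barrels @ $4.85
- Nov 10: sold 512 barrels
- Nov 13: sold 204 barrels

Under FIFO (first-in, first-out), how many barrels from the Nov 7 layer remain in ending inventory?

Nov 3, 12 sold [FIFO — oldest first]: 12 @ $8.55 = $102.60
Nov 10, 512 sold [FIFO — oldest first]: 182 @ $8.55 + 249 @ $4.90 + 81 @ $7.65 = $3,395.85
Nov 13, 204 sold [FIFO — oldest first]: 188 @ $7.65 + 16 @ $4.85 = $1,515.80
Total COGS = $102.60 + $3,395.85 + $1,515.80 = $5,014.25
Ending inventory: 358 @ $4.85 = $1,736.30

358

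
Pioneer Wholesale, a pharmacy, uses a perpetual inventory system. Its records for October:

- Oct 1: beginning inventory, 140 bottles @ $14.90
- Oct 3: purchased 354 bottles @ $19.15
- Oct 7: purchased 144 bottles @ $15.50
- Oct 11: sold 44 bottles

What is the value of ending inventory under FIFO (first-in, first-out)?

Ending inventory = $10,441.50

Oct 11, 44 sold [FIFO — oldest first]: 44 @ $14.90 = $655.60
Ending inventory: 96 @ $14.90 + 354 @ $19.15 + 144 @ $15.50 = $10,441.50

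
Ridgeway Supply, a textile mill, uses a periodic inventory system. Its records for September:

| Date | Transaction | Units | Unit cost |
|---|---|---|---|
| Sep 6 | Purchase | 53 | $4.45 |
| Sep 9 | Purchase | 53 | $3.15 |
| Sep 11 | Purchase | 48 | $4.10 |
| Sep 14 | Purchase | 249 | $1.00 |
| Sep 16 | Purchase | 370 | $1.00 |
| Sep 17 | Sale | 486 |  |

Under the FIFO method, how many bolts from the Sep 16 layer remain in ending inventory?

Sep 17, 486 sold [FIFO — oldest first]: 53 @ $4.45 + 53 @ $3.15 + 48 @ $4.10 + 249 @ $1.00 + 83 @ $1.00 = $931.60
Ending inventory: 287 @ $1.00 = $287.00
Check: goods available $1,218.60 = COGS $931.60 + ending $287.00

287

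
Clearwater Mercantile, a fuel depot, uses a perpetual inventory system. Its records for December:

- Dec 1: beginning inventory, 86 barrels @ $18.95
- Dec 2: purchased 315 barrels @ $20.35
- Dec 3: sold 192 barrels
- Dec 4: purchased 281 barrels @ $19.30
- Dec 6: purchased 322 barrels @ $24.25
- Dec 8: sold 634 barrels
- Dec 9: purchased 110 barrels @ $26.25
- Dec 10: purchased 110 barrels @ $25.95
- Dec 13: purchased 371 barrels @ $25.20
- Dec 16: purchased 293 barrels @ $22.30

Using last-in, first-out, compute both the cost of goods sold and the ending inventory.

Dec 3, 192 sold [LIFO — newest first]: 192 @ $20.35 = $3,907.20
Dec 8, 634 sold [LIFO — newest first]: 322 @ $24.25 + 281 @ $19.30 + 31 @ $20.35 = $13,862.65
Total COGS = $3,907.20 + $13,862.65 = $17,769.85
Ending inventory: 86 @ $18.95 + 92 @ $20.35 + 110 @ $26.25 + 110 @ $25.95 + 371 @ $25.20 + 293 @ $22.30 = $25,127.00

COGS = $17,769.85; ending inventory = $25,127.00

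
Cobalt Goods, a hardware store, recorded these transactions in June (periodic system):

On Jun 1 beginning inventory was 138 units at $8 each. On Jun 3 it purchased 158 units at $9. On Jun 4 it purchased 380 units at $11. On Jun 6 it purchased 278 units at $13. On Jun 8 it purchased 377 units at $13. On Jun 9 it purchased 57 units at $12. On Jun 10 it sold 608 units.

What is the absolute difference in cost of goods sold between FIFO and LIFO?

$1,889

FIFO COGS: 138 @ $8 + 158 @ $9 + 312 @ $11 = $5,958
LIFO COGS: 57 @ $12 + 377 @ $13 + 174 @ $13 = $7,847
Difference = |$5,958 − $7,847| = $1,889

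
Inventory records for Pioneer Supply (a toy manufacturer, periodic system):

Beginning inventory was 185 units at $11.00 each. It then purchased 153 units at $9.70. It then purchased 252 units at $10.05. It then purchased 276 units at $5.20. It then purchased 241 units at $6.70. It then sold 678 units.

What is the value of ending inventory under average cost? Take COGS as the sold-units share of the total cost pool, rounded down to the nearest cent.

Ending inventory = $3,527.18

Sale 1, sell 678: 678/1107 × $9,101.60 → $5,574.42
Ending inventory (cost pool remaining) = $3,527.18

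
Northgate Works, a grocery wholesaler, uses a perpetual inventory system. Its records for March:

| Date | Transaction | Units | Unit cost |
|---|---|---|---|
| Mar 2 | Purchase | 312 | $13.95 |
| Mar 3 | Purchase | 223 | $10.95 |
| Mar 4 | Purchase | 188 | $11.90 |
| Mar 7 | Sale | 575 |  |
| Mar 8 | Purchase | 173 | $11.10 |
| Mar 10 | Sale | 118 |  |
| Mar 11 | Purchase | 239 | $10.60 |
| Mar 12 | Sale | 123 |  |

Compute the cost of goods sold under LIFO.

Mar 7, 575 sold [LIFO — newest first]: 188 @ $11.90 + 223 @ $10.95 + 164 @ $13.95 = $6,966.85
Mar 10, 118 sold [LIFO — newest first]: 118 @ $11.10 = $1,309.80
Mar 12, 123 sold [LIFO — newest first]: 123 @ $10.60 = $1,303.80
Total COGS = $6,966.85 + $1,309.80 + $1,303.80 = $9,580.45
Ending inventory: 148 @ $13.95 + 55 @ $11.10 + 116 @ $10.60 = $3,904.70
Check: goods available $13,485.15 = COGS $9,580.45 + ending $3,904.70

COGS = $9,580.45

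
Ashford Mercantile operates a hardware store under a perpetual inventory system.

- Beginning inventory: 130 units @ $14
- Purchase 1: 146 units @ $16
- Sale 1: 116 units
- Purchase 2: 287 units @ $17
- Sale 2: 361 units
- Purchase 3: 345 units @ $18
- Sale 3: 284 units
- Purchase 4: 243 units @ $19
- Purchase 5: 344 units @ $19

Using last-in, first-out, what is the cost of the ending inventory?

Sale 1 (116) [LIFO — newest first]: 116 @ $16 = $1,856
Sale 2 (361) [LIFO — newest first]: 287 @ $17 + 30 @ $16 + 44 @ $14 = $5,975
Sale 3 (284) [LIFO — newest first]: 284 @ $18 = $5,112
Total COGS = $1,856 + $5,975 + $5,112 = $12,943
Ending inventory: 86 @ $14 + 61 @ $18 + 243 @ $19 + 344 @ $19 = $13,455

Ending inventory = $13,455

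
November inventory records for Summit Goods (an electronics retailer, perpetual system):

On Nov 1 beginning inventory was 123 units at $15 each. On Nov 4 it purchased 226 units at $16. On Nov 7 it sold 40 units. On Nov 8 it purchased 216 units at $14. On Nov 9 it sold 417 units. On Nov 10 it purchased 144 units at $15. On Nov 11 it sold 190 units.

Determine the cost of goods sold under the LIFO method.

Nov 7, 40 sold [LIFO — newest first]: 40 @ $16 = $640
Nov 9, 417 sold [LIFO — newest first]: 216 @ $14 + 186 @ $16 + 15 @ $15 = $6,225
Nov 11, 190 sold [LIFO — newest first]: 144 @ $15 + 46 @ $15 = $2,850
Total COGS = $640 + $6,225 + $2,850 = $9,715
Ending inventory: 62 @ $15 = $930
Check: goods available $10,645 = COGS $9,715 + ending $930

COGS = $9,715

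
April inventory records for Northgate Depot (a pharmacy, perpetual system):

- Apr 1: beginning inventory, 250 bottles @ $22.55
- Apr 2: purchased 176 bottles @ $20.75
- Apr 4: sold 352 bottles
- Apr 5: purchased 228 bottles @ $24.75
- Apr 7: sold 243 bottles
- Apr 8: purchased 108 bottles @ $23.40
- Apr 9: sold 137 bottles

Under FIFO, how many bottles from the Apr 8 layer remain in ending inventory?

30

Apr 4, 352 sold [FIFO — oldest first]: 250 @ $22.55 + 102 @ $20.75 = $7,754.00
Apr 7, 243 sold [FIFO — oldest first]: 74 @ $20.75 + 169 @ $24.75 = $5,718.25
Apr 9, 137 sold [FIFO — oldest first]: 59 @ $24.75 + 78 @ $23.40 = $3,285.45
Total COGS = $7,754.00 + $5,718.25 + $3,285.45 = $16,757.70
Ending inventory: 30 @ $23.40 = $702.00
Check: goods available $17,459.70 = COGS $16,757.70 + ending $702.00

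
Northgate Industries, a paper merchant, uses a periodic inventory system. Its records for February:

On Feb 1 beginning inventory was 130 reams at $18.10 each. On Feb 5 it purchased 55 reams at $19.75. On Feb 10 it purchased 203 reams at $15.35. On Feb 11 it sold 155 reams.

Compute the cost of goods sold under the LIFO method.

COGS = $2,379.25

Feb 11, 155 sold [LIFO — newest first]: 155 @ $15.35 = $2,379.25
Ending inventory: 130 @ $18.10 + 55 @ $19.75 + 48 @ $15.35 = $4,176.05
Check: goods available $6,555.30 = COGS $2,379.25 + ending $4,176.05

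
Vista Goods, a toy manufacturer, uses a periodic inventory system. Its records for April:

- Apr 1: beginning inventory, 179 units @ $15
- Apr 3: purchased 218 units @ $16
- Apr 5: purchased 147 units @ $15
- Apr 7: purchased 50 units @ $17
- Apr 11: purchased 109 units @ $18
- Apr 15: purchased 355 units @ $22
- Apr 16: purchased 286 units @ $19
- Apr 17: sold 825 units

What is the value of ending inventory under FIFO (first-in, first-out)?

Apr 17, 825 sold [FIFO — oldest first]: 179 @ $15 + 218 @ $16 + 147 @ $15 + 50 @ $17 + 109 @ $18 + 122 @ $22 = $13,874
Ending inventory: 233 @ $22 + 286 @ $19 = $10,560
Check: goods available $24,434 = COGS $13,874 + ending $10,560

Ending inventory = $10,560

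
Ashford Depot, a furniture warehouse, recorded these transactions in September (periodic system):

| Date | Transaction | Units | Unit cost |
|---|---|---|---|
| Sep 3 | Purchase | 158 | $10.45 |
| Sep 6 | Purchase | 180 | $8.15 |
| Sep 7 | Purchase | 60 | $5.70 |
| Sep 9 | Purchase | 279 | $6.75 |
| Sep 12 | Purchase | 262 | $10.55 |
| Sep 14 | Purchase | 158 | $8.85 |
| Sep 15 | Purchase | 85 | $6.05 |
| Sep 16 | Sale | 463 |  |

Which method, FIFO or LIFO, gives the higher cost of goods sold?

LIFO

FIFO COGS: 158 @ $10.45 + 180 @ $8.15 + 60 @ $5.70 + 65 @ $6.75 = $3,898.85
LIFO COGS: 85 @ $6.05 + 158 @ $8.85 + 220 @ $10.55 = $4,233.55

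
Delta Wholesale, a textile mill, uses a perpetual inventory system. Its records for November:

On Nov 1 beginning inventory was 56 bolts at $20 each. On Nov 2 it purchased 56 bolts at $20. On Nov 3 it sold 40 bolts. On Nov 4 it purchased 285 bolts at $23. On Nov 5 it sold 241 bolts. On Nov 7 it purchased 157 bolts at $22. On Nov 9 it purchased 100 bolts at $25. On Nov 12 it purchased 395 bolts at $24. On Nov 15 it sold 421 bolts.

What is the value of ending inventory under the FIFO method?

Nov 3, 40 sold [FIFO — oldest first]: 40 @ $20 = $800
Nov 5, 241 sold [FIFO — oldest first]: 16 @ $20 + 56 @ $20 + 169 @ $23 = $5,327
Nov 15, 421 sold [FIFO — oldest first]: 116 @ $23 + 157 @ $22 + 100 @ $25 + 48 @ $24 = $9,774
Total COGS = $800 + $5,327 + $9,774 = $15,901
Ending inventory: 347 @ $24 = $8,328

Ending inventory = $8,328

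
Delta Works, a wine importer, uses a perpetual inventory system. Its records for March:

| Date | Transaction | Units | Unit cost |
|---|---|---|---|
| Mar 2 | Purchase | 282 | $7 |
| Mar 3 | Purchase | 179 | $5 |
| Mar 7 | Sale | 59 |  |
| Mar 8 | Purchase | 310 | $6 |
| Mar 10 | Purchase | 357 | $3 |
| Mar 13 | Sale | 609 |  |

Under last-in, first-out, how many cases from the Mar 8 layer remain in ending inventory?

Mar 7, 59 sold [LIFO — newest first]: 59 @ $5 = $295
Mar 13, 609 sold [LIFO — newest first]: 357 @ $3 + 252 @ $6 = $2,583
Total COGS = $295 + $2,583 = $2,878
Ending inventory: 282 @ $7 + 120 @ $5 + 58 @ $6 = $2,922
Check: goods available $5,800 = COGS $2,878 + ending $2,922

58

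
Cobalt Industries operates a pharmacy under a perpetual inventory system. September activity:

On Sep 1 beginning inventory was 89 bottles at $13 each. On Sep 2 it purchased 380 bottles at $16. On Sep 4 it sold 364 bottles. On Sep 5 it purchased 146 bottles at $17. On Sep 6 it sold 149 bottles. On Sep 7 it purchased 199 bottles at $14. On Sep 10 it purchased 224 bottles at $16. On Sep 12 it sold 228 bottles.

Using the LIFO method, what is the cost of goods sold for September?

Sep 4, 364 sold [LIFO — newest first]: 364 @ $16 = $5,824
Sep 6, 149 sold [LIFO — newest first]: 146 @ $17 + 3 @ $16 = $2,530
Sep 12, 228 sold [LIFO — newest first]: 224 @ $16 + 4 @ $14 = $3,640
Total COGS = $5,824 + $2,530 + $3,640 = $11,994
Ending inventory: 89 @ $13 + 13 @ $16 + 195 @ $14 = $4,095
Check: goods available $16,089 = COGS $11,994 + ending $4,095

COGS = $11,994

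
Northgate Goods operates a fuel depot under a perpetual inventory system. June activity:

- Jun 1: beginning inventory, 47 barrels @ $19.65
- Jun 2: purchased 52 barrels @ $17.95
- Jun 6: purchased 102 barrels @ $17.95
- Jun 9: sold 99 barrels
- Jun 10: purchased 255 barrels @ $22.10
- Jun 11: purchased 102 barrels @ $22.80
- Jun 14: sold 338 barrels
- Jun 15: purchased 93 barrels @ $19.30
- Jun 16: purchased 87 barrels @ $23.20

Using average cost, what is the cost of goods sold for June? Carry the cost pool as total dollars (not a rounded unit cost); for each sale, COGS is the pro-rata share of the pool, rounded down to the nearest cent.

After Jun 1: 47 on hand, pool $923.55 (≈ $19.6500 each)
After Jun 2: 99 on hand, pool $1,856.95 (≈ $18.7571 each)
After Jun 6: 201 on hand, pool $3,687.85 (≈ $18.3475 each)
Jun 9, sell 99: 99/201 × $3,687.85 → $1,816.40
After Jun 10: 357 on hand, pool $7,506.95 (≈ $21.0279 each)
After Jun 11: 459 on hand, pool $9,832.55 (≈ $21.4217 each)
Jun 14, sell 338: 338/459 × $9,832.55 → $7,240.52
After Jun 15: 214 on hand, pool $4,386.93 (≈ $20.4997 each)
After Jun 16: 301 on hand, pool $6,405.33 (≈ $21.2802 each)
Total COGS = $1,816.40 + $7,240.52 = $9,056.92
Ending inventory (cost pool remaining) = $6,405.33
Check: goods available $15,462.25 = COGS $9,056.92 + ending $6,405.33

COGS = $9,056.92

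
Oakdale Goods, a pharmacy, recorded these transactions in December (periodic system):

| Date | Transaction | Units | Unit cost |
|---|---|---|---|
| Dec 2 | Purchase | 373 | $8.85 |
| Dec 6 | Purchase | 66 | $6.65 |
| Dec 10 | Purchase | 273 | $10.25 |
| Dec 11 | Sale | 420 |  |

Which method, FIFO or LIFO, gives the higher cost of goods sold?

LIFO

FIFO COGS: 373 @ $8.85 + 47 @ $6.65 = $3,613.60
LIFO COGS: 273 @ $10.25 + 66 @ $6.65 + 81 @ $8.85 = $3,954.00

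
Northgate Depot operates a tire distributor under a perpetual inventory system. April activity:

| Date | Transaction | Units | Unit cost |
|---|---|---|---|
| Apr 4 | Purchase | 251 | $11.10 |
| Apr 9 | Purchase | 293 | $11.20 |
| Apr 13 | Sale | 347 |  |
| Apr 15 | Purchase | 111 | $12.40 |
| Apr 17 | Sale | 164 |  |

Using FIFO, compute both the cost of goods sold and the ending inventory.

Apr 13, 347 sold [FIFO — oldest first]: 251 @ $11.10 + 96 @ $11.20 = $3,861.30
Apr 17, 164 sold [FIFO — oldest first]: 164 @ $11.20 = $1,836.80
Total COGS = $3,861.30 + $1,836.80 = $5,698.10
Ending inventory: 33 @ $11.20 + 111 @ $12.40 = $1,746.00

COGS = $5,698.10; ending inventory = $1,746.00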